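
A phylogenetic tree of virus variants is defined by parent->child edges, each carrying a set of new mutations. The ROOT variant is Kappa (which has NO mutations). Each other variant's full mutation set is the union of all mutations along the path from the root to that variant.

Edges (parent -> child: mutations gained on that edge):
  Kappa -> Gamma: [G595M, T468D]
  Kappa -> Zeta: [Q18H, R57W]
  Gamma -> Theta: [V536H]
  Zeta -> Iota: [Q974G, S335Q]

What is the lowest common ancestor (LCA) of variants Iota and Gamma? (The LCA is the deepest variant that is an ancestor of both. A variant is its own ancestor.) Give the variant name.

Path from root to Iota: Kappa -> Zeta -> Iota
  ancestors of Iota: {Kappa, Zeta, Iota}
Path from root to Gamma: Kappa -> Gamma
  ancestors of Gamma: {Kappa, Gamma}
Common ancestors: {Kappa}
Walk up from Gamma: Gamma (not in ancestors of Iota), Kappa (in ancestors of Iota)
Deepest common ancestor (LCA) = Kappa

Answer: Kappa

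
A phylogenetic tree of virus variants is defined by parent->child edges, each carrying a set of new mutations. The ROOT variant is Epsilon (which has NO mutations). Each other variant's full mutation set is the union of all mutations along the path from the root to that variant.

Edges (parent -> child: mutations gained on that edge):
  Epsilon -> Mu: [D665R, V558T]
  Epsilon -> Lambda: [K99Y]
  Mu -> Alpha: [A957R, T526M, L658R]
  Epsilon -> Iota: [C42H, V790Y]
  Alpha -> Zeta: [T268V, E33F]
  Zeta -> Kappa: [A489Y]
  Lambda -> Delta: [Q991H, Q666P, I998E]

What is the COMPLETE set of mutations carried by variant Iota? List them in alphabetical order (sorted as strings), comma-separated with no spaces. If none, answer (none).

At Epsilon: gained [] -> total []
At Iota: gained ['C42H', 'V790Y'] -> total ['C42H', 'V790Y']

Answer: C42H,V790Y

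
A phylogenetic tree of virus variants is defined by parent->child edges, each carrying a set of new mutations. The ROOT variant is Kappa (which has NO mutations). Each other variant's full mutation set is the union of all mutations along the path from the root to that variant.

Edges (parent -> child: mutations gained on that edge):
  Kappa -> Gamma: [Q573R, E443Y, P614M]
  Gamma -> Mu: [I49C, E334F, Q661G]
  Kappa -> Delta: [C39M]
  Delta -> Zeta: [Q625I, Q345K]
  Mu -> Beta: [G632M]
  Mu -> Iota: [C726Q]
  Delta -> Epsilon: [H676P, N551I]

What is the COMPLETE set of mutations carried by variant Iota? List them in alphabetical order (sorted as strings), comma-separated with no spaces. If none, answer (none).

Answer: C726Q,E334F,E443Y,I49C,P614M,Q573R,Q661G

Derivation:
At Kappa: gained [] -> total []
At Gamma: gained ['Q573R', 'E443Y', 'P614M'] -> total ['E443Y', 'P614M', 'Q573R']
At Mu: gained ['I49C', 'E334F', 'Q661G'] -> total ['E334F', 'E443Y', 'I49C', 'P614M', 'Q573R', 'Q661G']
At Iota: gained ['C726Q'] -> total ['C726Q', 'E334F', 'E443Y', 'I49C', 'P614M', 'Q573R', 'Q661G']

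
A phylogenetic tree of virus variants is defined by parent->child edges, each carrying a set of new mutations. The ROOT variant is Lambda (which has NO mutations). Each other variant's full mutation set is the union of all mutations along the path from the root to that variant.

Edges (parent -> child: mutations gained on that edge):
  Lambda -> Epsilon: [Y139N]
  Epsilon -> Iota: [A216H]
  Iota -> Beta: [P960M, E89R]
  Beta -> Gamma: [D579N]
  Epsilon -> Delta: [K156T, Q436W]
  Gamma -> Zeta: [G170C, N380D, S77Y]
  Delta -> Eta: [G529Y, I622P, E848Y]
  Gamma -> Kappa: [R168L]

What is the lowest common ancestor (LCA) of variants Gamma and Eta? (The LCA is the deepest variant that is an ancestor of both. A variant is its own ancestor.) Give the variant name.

Answer: Epsilon

Derivation:
Path from root to Gamma: Lambda -> Epsilon -> Iota -> Beta -> Gamma
  ancestors of Gamma: {Lambda, Epsilon, Iota, Beta, Gamma}
Path from root to Eta: Lambda -> Epsilon -> Delta -> Eta
  ancestors of Eta: {Lambda, Epsilon, Delta, Eta}
Common ancestors: {Lambda, Epsilon}
Walk up from Eta: Eta (not in ancestors of Gamma), Delta (not in ancestors of Gamma), Epsilon (in ancestors of Gamma), Lambda (in ancestors of Gamma)
Deepest common ancestor (LCA) = Epsilon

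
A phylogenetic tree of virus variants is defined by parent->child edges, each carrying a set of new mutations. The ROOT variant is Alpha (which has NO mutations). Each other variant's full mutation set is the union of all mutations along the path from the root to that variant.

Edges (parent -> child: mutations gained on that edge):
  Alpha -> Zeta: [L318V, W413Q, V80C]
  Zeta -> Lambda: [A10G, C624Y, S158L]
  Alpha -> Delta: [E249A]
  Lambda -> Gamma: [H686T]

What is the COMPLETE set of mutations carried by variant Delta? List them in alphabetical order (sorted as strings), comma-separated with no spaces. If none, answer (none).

At Alpha: gained [] -> total []
At Delta: gained ['E249A'] -> total ['E249A']

Answer: E249A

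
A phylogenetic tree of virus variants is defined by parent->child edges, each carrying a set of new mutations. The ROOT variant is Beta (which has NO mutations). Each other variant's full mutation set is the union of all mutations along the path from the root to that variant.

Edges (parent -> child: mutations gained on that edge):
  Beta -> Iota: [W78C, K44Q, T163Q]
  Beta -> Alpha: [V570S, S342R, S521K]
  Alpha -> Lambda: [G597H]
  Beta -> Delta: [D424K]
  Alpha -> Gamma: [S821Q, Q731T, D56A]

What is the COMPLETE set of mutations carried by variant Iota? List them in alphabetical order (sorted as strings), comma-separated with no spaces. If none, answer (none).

At Beta: gained [] -> total []
At Iota: gained ['W78C', 'K44Q', 'T163Q'] -> total ['K44Q', 'T163Q', 'W78C']

Answer: K44Q,T163Q,W78C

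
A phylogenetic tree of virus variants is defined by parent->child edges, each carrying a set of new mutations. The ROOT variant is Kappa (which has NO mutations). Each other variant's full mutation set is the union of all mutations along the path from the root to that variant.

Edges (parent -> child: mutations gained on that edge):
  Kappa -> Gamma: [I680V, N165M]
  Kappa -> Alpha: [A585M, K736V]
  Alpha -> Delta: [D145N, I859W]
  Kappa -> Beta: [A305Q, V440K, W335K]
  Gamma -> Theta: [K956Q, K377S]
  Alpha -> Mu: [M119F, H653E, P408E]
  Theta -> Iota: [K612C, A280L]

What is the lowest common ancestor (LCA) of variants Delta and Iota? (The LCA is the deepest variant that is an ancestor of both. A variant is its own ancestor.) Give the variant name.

Path from root to Delta: Kappa -> Alpha -> Delta
  ancestors of Delta: {Kappa, Alpha, Delta}
Path from root to Iota: Kappa -> Gamma -> Theta -> Iota
  ancestors of Iota: {Kappa, Gamma, Theta, Iota}
Common ancestors: {Kappa}
Walk up from Iota: Iota (not in ancestors of Delta), Theta (not in ancestors of Delta), Gamma (not in ancestors of Delta), Kappa (in ancestors of Delta)
Deepest common ancestor (LCA) = Kappa

Answer: Kappa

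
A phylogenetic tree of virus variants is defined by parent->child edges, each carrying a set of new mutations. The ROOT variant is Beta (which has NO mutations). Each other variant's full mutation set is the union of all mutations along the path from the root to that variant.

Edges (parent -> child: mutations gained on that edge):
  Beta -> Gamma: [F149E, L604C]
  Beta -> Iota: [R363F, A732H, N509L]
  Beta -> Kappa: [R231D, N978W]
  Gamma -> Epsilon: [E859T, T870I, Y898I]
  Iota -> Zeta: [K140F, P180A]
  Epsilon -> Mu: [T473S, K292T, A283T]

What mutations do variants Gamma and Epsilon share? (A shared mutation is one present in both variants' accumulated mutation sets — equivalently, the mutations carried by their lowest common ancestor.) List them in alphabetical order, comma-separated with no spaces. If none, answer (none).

Accumulating mutations along path to Gamma:
  At Beta: gained [] -> total []
  At Gamma: gained ['F149E', 'L604C'] -> total ['F149E', 'L604C']
Mutations(Gamma) = ['F149E', 'L604C']
Accumulating mutations along path to Epsilon:
  At Beta: gained [] -> total []
  At Gamma: gained ['F149E', 'L604C'] -> total ['F149E', 'L604C']
  At Epsilon: gained ['E859T', 'T870I', 'Y898I'] -> total ['E859T', 'F149E', 'L604C', 'T870I', 'Y898I']
Mutations(Epsilon) = ['E859T', 'F149E', 'L604C', 'T870I', 'Y898I']
Intersection: ['F149E', 'L604C'] ∩ ['E859T', 'F149E', 'L604C', 'T870I', 'Y898I'] = ['F149E', 'L604C']

Answer: F149E,L604C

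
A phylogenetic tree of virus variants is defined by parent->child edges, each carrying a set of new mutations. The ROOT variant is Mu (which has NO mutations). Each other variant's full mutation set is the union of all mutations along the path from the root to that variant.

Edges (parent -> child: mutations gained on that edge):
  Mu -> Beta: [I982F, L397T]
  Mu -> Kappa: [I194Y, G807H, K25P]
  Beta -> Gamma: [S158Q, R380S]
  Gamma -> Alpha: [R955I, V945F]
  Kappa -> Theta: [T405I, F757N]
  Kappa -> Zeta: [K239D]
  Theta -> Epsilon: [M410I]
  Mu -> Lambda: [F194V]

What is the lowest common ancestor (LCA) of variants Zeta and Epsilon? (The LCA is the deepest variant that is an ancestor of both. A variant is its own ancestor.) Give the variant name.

Path from root to Zeta: Mu -> Kappa -> Zeta
  ancestors of Zeta: {Mu, Kappa, Zeta}
Path from root to Epsilon: Mu -> Kappa -> Theta -> Epsilon
  ancestors of Epsilon: {Mu, Kappa, Theta, Epsilon}
Common ancestors: {Mu, Kappa}
Walk up from Epsilon: Epsilon (not in ancestors of Zeta), Theta (not in ancestors of Zeta), Kappa (in ancestors of Zeta), Mu (in ancestors of Zeta)
Deepest common ancestor (LCA) = Kappa

Answer: Kappa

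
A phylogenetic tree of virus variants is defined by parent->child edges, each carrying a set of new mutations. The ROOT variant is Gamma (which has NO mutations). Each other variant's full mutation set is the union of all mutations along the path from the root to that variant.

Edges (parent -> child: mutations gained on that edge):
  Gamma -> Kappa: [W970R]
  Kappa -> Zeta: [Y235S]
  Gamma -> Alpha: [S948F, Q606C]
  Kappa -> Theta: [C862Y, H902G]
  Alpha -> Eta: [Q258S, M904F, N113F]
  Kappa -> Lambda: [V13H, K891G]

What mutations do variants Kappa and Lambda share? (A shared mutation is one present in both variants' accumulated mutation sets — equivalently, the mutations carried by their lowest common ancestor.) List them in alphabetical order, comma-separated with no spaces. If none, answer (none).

Answer: W970R

Derivation:
Accumulating mutations along path to Kappa:
  At Gamma: gained [] -> total []
  At Kappa: gained ['W970R'] -> total ['W970R']
Mutations(Kappa) = ['W970R']
Accumulating mutations along path to Lambda:
  At Gamma: gained [] -> total []
  At Kappa: gained ['W970R'] -> total ['W970R']
  At Lambda: gained ['V13H', 'K891G'] -> total ['K891G', 'V13H', 'W970R']
Mutations(Lambda) = ['K891G', 'V13H', 'W970R']
Intersection: ['W970R'] ∩ ['K891G', 'V13H', 'W970R'] = ['W970R']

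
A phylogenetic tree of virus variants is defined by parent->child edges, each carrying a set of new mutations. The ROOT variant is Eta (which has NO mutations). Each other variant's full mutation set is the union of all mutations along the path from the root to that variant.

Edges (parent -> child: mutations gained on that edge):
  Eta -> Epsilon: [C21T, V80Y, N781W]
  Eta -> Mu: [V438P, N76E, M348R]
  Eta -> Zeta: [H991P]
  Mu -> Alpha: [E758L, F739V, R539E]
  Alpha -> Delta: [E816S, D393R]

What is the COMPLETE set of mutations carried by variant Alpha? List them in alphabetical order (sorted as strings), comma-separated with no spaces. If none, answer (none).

Answer: E758L,F739V,M348R,N76E,R539E,V438P

Derivation:
At Eta: gained [] -> total []
At Mu: gained ['V438P', 'N76E', 'M348R'] -> total ['M348R', 'N76E', 'V438P']
At Alpha: gained ['E758L', 'F739V', 'R539E'] -> total ['E758L', 'F739V', 'M348R', 'N76E', 'R539E', 'V438P']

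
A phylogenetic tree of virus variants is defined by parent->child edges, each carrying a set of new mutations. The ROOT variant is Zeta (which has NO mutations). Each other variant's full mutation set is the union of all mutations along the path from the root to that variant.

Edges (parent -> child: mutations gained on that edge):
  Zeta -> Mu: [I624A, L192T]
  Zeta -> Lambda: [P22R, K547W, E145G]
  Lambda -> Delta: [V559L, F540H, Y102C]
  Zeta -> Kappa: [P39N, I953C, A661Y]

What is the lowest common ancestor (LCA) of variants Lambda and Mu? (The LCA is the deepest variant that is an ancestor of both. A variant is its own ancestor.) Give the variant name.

Answer: Zeta

Derivation:
Path from root to Lambda: Zeta -> Lambda
  ancestors of Lambda: {Zeta, Lambda}
Path from root to Mu: Zeta -> Mu
  ancestors of Mu: {Zeta, Mu}
Common ancestors: {Zeta}
Walk up from Mu: Mu (not in ancestors of Lambda), Zeta (in ancestors of Lambda)
Deepest common ancestor (LCA) = Zeta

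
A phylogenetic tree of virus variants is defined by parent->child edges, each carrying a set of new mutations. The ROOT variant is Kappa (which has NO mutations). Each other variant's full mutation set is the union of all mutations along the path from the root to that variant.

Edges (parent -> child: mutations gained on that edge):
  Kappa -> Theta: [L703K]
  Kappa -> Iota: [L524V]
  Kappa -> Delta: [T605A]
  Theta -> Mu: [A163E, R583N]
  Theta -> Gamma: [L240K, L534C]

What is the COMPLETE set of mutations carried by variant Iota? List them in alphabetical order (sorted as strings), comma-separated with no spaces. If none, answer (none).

Answer: L524V

Derivation:
At Kappa: gained [] -> total []
At Iota: gained ['L524V'] -> total ['L524V']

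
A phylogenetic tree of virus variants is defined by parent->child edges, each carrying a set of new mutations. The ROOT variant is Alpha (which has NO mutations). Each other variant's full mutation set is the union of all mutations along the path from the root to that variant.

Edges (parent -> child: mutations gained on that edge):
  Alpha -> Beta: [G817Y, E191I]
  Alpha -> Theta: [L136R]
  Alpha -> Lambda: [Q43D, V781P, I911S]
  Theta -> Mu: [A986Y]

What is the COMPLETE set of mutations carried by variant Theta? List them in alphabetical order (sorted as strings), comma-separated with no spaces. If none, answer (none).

Answer: L136R

Derivation:
At Alpha: gained [] -> total []
At Theta: gained ['L136R'] -> total ['L136R']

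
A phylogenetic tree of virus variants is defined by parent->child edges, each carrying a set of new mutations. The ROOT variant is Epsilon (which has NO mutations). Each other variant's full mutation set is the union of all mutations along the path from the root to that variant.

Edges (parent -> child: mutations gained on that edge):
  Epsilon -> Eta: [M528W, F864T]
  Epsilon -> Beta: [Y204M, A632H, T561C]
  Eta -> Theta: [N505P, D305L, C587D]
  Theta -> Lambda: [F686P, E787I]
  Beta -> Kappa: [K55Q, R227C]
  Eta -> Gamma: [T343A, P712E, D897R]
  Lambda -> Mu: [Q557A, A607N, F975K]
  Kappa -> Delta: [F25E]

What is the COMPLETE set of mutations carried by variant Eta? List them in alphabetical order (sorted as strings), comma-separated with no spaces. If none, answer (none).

At Epsilon: gained [] -> total []
At Eta: gained ['M528W', 'F864T'] -> total ['F864T', 'M528W']

Answer: F864T,M528W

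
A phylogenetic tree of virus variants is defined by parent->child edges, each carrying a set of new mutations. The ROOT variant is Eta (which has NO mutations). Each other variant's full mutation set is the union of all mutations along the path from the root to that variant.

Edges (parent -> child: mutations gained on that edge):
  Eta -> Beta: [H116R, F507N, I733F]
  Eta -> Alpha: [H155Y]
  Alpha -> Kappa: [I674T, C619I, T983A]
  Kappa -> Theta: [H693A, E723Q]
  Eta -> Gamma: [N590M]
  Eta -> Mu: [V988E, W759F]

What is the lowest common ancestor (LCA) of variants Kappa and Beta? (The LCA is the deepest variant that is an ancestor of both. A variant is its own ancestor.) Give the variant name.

Answer: Eta

Derivation:
Path from root to Kappa: Eta -> Alpha -> Kappa
  ancestors of Kappa: {Eta, Alpha, Kappa}
Path from root to Beta: Eta -> Beta
  ancestors of Beta: {Eta, Beta}
Common ancestors: {Eta}
Walk up from Beta: Beta (not in ancestors of Kappa), Eta (in ancestors of Kappa)
Deepest common ancestor (LCA) = Eta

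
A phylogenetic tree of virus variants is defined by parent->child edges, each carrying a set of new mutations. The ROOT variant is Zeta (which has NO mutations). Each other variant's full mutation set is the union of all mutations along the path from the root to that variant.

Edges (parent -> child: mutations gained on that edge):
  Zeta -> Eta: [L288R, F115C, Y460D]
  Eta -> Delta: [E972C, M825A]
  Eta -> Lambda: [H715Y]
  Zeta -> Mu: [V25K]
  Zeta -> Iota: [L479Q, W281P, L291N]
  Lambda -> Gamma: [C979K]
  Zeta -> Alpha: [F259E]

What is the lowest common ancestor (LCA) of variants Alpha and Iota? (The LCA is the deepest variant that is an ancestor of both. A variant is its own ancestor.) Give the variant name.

Path from root to Alpha: Zeta -> Alpha
  ancestors of Alpha: {Zeta, Alpha}
Path from root to Iota: Zeta -> Iota
  ancestors of Iota: {Zeta, Iota}
Common ancestors: {Zeta}
Walk up from Iota: Iota (not in ancestors of Alpha), Zeta (in ancestors of Alpha)
Deepest common ancestor (LCA) = Zeta

Answer: Zeta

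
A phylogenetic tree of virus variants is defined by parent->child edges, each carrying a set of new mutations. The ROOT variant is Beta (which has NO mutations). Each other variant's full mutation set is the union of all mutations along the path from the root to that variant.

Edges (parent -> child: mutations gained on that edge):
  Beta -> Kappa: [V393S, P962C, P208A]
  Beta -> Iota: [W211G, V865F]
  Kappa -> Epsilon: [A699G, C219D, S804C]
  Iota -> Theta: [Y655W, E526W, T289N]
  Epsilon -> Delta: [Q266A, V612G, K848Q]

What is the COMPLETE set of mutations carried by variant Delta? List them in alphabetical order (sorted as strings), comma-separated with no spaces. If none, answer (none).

At Beta: gained [] -> total []
At Kappa: gained ['V393S', 'P962C', 'P208A'] -> total ['P208A', 'P962C', 'V393S']
At Epsilon: gained ['A699G', 'C219D', 'S804C'] -> total ['A699G', 'C219D', 'P208A', 'P962C', 'S804C', 'V393S']
At Delta: gained ['Q266A', 'V612G', 'K848Q'] -> total ['A699G', 'C219D', 'K848Q', 'P208A', 'P962C', 'Q266A', 'S804C', 'V393S', 'V612G']

Answer: A699G,C219D,K848Q,P208A,P962C,Q266A,S804C,V393S,V612G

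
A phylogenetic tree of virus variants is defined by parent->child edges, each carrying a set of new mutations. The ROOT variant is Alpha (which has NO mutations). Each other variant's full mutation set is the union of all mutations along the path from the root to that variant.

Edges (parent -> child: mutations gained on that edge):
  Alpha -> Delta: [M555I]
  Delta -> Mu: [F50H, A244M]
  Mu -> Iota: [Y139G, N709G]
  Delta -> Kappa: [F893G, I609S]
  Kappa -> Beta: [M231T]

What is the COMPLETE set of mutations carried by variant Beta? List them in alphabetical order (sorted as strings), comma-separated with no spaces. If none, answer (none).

At Alpha: gained [] -> total []
At Delta: gained ['M555I'] -> total ['M555I']
At Kappa: gained ['F893G', 'I609S'] -> total ['F893G', 'I609S', 'M555I']
At Beta: gained ['M231T'] -> total ['F893G', 'I609S', 'M231T', 'M555I']

Answer: F893G,I609S,M231T,M555I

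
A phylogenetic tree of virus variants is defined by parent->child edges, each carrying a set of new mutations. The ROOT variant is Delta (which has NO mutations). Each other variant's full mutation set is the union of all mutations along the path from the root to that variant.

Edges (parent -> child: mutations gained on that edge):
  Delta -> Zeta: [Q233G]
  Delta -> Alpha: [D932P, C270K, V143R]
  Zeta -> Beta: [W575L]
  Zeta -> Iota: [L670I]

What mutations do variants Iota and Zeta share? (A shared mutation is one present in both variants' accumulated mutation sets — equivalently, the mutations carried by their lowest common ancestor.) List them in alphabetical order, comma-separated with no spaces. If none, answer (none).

Accumulating mutations along path to Iota:
  At Delta: gained [] -> total []
  At Zeta: gained ['Q233G'] -> total ['Q233G']
  At Iota: gained ['L670I'] -> total ['L670I', 'Q233G']
Mutations(Iota) = ['L670I', 'Q233G']
Accumulating mutations along path to Zeta:
  At Delta: gained [] -> total []
  At Zeta: gained ['Q233G'] -> total ['Q233G']
Mutations(Zeta) = ['Q233G']
Intersection: ['L670I', 'Q233G'] ∩ ['Q233G'] = ['Q233G']

Answer: Q233G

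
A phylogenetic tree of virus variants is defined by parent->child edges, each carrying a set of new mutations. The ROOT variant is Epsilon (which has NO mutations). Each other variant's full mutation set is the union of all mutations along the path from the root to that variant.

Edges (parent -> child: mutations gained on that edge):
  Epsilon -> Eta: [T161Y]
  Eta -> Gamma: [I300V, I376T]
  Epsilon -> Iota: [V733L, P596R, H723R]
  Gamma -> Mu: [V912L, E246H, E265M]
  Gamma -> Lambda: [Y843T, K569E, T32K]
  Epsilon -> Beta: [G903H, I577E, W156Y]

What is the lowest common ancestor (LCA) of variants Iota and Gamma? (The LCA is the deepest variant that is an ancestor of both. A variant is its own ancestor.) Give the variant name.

Answer: Epsilon

Derivation:
Path from root to Iota: Epsilon -> Iota
  ancestors of Iota: {Epsilon, Iota}
Path from root to Gamma: Epsilon -> Eta -> Gamma
  ancestors of Gamma: {Epsilon, Eta, Gamma}
Common ancestors: {Epsilon}
Walk up from Gamma: Gamma (not in ancestors of Iota), Eta (not in ancestors of Iota), Epsilon (in ancestors of Iota)
Deepest common ancestor (LCA) = Epsilon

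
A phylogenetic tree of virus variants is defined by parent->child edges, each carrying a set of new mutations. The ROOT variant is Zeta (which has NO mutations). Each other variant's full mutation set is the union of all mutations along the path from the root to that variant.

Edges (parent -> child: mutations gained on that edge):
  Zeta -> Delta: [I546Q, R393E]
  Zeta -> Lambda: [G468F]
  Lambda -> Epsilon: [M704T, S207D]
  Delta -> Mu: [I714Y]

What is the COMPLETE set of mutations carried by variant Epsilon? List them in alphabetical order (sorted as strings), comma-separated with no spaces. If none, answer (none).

Answer: G468F,M704T,S207D

Derivation:
At Zeta: gained [] -> total []
At Lambda: gained ['G468F'] -> total ['G468F']
At Epsilon: gained ['M704T', 'S207D'] -> total ['G468F', 'M704T', 'S207D']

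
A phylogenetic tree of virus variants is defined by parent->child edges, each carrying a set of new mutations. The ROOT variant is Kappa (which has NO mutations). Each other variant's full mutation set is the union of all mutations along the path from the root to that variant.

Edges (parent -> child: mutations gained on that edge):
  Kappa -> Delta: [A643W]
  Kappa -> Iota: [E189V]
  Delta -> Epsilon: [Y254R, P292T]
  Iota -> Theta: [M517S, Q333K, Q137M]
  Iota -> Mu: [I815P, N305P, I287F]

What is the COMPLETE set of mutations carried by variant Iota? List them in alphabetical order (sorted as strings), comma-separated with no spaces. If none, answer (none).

At Kappa: gained [] -> total []
At Iota: gained ['E189V'] -> total ['E189V']

Answer: E189V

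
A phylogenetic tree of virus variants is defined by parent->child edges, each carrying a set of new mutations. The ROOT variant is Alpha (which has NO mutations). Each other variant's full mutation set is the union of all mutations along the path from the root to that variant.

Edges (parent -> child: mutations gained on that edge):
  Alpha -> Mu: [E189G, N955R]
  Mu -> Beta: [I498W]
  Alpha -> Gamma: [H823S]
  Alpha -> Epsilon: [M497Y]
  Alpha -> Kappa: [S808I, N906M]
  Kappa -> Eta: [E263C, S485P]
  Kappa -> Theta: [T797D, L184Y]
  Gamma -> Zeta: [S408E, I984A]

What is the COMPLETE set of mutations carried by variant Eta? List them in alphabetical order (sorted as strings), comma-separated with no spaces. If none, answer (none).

At Alpha: gained [] -> total []
At Kappa: gained ['S808I', 'N906M'] -> total ['N906M', 'S808I']
At Eta: gained ['E263C', 'S485P'] -> total ['E263C', 'N906M', 'S485P', 'S808I']

Answer: E263C,N906M,S485P,S808I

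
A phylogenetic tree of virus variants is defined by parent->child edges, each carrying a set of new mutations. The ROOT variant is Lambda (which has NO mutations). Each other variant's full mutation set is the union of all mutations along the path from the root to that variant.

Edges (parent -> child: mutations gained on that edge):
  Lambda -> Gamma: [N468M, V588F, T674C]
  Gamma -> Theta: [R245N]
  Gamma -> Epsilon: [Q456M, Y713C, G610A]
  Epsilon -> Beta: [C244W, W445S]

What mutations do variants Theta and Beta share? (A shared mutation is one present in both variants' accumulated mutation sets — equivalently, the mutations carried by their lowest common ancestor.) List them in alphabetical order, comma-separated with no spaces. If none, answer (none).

Accumulating mutations along path to Theta:
  At Lambda: gained [] -> total []
  At Gamma: gained ['N468M', 'V588F', 'T674C'] -> total ['N468M', 'T674C', 'V588F']
  At Theta: gained ['R245N'] -> total ['N468M', 'R245N', 'T674C', 'V588F']
Mutations(Theta) = ['N468M', 'R245N', 'T674C', 'V588F']
Accumulating mutations along path to Beta:
  At Lambda: gained [] -> total []
  At Gamma: gained ['N468M', 'V588F', 'T674C'] -> total ['N468M', 'T674C', 'V588F']
  At Epsilon: gained ['Q456M', 'Y713C', 'G610A'] -> total ['G610A', 'N468M', 'Q456M', 'T674C', 'V588F', 'Y713C']
  At Beta: gained ['C244W', 'W445S'] -> total ['C244W', 'G610A', 'N468M', 'Q456M', 'T674C', 'V588F', 'W445S', 'Y713C']
Mutations(Beta) = ['C244W', 'G610A', 'N468M', 'Q456M', 'T674C', 'V588F', 'W445S', 'Y713C']
Intersection: ['N468M', 'R245N', 'T674C', 'V588F'] ∩ ['C244W', 'G610A', 'N468M', 'Q456M', 'T674C', 'V588F', 'W445S', 'Y713C'] = ['N468M', 'T674C', 'V588F']

Answer: N468M,T674C,V588F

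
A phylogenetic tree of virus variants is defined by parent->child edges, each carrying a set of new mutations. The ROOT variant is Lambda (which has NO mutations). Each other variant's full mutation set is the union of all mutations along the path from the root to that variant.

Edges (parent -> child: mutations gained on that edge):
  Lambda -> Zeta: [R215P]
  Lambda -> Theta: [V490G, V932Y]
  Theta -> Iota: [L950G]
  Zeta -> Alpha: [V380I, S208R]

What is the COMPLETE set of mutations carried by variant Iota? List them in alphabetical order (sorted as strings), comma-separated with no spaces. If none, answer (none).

Answer: L950G,V490G,V932Y

Derivation:
At Lambda: gained [] -> total []
At Theta: gained ['V490G', 'V932Y'] -> total ['V490G', 'V932Y']
At Iota: gained ['L950G'] -> total ['L950G', 'V490G', 'V932Y']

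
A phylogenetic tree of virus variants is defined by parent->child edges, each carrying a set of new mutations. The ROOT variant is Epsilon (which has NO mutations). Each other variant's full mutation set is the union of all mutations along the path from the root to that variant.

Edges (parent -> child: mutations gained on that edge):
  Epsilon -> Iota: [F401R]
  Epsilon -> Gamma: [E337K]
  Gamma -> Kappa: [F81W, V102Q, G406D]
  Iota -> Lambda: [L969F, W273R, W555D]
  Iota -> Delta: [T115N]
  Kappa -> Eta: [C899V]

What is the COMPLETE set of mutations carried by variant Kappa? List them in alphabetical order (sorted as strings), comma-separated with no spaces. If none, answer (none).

Answer: E337K,F81W,G406D,V102Q

Derivation:
At Epsilon: gained [] -> total []
At Gamma: gained ['E337K'] -> total ['E337K']
At Kappa: gained ['F81W', 'V102Q', 'G406D'] -> total ['E337K', 'F81W', 'G406D', 'V102Q']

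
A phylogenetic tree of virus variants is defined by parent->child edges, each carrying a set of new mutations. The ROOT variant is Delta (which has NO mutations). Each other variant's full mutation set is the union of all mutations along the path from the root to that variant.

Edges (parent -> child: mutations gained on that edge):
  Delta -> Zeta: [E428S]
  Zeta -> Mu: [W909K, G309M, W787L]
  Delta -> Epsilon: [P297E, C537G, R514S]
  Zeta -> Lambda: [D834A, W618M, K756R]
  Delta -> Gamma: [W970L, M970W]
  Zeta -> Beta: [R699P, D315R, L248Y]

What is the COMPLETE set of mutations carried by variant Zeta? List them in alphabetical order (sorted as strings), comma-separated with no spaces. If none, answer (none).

Answer: E428S

Derivation:
At Delta: gained [] -> total []
At Zeta: gained ['E428S'] -> total ['E428S']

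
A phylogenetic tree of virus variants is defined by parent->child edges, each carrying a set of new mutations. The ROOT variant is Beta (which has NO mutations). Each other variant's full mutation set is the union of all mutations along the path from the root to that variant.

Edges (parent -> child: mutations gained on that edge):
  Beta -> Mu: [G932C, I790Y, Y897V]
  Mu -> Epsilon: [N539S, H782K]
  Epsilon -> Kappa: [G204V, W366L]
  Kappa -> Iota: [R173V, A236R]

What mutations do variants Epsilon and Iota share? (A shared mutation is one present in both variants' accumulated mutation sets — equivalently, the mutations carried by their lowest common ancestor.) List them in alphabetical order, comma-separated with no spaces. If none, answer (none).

Answer: G932C,H782K,I790Y,N539S,Y897V

Derivation:
Accumulating mutations along path to Epsilon:
  At Beta: gained [] -> total []
  At Mu: gained ['G932C', 'I790Y', 'Y897V'] -> total ['G932C', 'I790Y', 'Y897V']
  At Epsilon: gained ['N539S', 'H782K'] -> total ['G932C', 'H782K', 'I790Y', 'N539S', 'Y897V']
Mutations(Epsilon) = ['G932C', 'H782K', 'I790Y', 'N539S', 'Y897V']
Accumulating mutations along path to Iota:
  At Beta: gained [] -> total []
  At Mu: gained ['G932C', 'I790Y', 'Y897V'] -> total ['G932C', 'I790Y', 'Y897V']
  At Epsilon: gained ['N539S', 'H782K'] -> total ['G932C', 'H782K', 'I790Y', 'N539S', 'Y897V']
  At Kappa: gained ['G204V', 'W366L'] -> total ['G204V', 'G932C', 'H782K', 'I790Y', 'N539S', 'W366L', 'Y897V']
  At Iota: gained ['R173V', 'A236R'] -> total ['A236R', 'G204V', 'G932C', 'H782K', 'I790Y', 'N539S', 'R173V', 'W366L', 'Y897V']
Mutations(Iota) = ['A236R', 'G204V', 'G932C', 'H782K', 'I790Y', 'N539S', 'R173V', 'W366L', 'Y897V']
Intersection: ['G932C', 'H782K', 'I790Y', 'N539S', 'Y897V'] ∩ ['A236R', 'G204V', 'G932C', 'H782K', 'I790Y', 'N539S', 'R173V', 'W366L', 'Y897V'] = ['G932C', 'H782K', 'I790Y', 'N539S', 'Y897V']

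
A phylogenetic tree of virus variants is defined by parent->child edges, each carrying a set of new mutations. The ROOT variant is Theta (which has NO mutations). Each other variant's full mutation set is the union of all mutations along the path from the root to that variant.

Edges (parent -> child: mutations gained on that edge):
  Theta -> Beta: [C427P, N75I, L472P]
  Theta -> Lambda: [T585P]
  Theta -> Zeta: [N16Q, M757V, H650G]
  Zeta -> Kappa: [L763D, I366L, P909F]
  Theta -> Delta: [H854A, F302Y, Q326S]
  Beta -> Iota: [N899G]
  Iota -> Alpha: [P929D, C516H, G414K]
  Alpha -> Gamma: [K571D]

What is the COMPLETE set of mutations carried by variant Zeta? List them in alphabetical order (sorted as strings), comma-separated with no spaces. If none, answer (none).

At Theta: gained [] -> total []
At Zeta: gained ['N16Q', 'M757V', 'H650G'] -> total ['H650G', 'M757V', 'N16Q']

Answer: H650G,M757V,N16Q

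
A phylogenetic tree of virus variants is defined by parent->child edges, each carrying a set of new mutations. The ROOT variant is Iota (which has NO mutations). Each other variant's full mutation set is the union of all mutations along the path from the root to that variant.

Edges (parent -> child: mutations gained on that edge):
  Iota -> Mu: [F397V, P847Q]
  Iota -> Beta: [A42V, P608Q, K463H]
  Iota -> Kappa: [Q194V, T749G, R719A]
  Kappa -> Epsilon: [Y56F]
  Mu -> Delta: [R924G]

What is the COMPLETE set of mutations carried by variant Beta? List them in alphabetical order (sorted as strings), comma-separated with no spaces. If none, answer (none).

Answer: A42V,K463H,P608Q

Derivation:
At Iota: gained [] -> total []
At Beta: gained ['A42V', 'P608Q', 'K463H'] -> total ['A42V', 'K463H', 'P608Q']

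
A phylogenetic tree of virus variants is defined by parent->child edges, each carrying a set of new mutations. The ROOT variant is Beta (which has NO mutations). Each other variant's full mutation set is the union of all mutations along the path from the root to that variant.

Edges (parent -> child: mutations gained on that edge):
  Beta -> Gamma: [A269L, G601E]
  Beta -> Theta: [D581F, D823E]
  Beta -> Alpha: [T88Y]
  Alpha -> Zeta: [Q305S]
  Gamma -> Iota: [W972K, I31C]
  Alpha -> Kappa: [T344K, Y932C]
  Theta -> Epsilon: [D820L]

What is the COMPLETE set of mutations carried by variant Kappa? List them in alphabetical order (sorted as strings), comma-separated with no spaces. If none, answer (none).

Answer: T344K,T88Y,Y932C

Derivation:
At Beta: gained [] -> total []
At Alpha: gained ['T88Y'] -> total ['T88Y']
At Kappa: gained ['T344K', 'Y932C'] -> total ['T344K', 'T88Y', 'Y932C']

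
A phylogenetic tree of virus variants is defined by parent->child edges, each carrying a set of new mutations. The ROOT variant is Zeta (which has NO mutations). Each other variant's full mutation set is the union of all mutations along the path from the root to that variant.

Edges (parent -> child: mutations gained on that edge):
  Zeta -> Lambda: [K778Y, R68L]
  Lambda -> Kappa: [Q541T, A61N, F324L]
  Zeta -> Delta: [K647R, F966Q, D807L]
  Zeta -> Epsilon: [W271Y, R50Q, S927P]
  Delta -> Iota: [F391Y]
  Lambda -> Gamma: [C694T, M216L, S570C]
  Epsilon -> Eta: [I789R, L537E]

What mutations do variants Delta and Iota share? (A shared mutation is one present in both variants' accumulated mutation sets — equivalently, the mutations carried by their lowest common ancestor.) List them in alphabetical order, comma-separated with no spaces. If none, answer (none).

Accumulating mutations along path to Delta:
  At Zeta: gained [] -> total []
  At Delta: gained ['K647R', 'F966Q', 'D807L'] -> total ['D807L', 'F966Q', 'K647R']
Mutations(Delta) = ['D807L', 'F966Q', 'K647R']
Accumulating mutations along path to Iota:
  At Zeta: gained [] -> total []
  At Delta: gained ['K647R', 'F966Q', 'D807L'] -> total ['D807L', 'F966Q', 'K647R']
  At Iota: gained ['F391Y'] -> total ['D807L', 'F391Y', 'F966Q', 'K647R']
Mutations(Iota) = ['D807L', 'F391Y', 'F966Q', 'K647R']
Intersection: ['D807L', 'F966Q', 'K647R'] ∩ ['D807L', 'F391Y', 'F966Q', 'K647R'] = ['D807L', 'F966Q', 'K647R']

Answer: D807L,F966Q,K647R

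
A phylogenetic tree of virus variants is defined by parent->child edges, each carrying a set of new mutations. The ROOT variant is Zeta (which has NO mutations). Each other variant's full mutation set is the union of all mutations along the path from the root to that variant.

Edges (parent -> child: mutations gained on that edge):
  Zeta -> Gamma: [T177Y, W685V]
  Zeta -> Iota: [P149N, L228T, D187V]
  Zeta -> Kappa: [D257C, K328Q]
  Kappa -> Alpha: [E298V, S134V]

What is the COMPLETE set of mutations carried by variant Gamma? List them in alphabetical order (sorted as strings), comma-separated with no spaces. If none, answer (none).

Answer: T177Y,W685V

Derivation:
At Zeta: gained [] -> total []
At Gamma: gained ['T177Y', 'W685V'] -> total ['T177Y', 'W685V']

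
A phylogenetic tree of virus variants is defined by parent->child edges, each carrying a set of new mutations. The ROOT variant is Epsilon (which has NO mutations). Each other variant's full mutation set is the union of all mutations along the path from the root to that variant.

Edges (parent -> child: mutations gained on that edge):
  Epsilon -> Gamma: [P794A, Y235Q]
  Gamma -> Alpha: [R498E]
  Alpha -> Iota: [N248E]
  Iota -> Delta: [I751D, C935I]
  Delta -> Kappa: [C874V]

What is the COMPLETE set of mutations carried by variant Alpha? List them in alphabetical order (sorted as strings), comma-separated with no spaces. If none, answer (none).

Answer: P794A,R498E,Y235Q

Derivation:
At Epsilon: gained [] -> total []
At Gamma: gained ['P794A', 'Y235Q'] -> total ['P794A', 'Y235Q']
At Alpha: gained ['R498E'] -> total ['P794A', 'R498E', 'Y235Q']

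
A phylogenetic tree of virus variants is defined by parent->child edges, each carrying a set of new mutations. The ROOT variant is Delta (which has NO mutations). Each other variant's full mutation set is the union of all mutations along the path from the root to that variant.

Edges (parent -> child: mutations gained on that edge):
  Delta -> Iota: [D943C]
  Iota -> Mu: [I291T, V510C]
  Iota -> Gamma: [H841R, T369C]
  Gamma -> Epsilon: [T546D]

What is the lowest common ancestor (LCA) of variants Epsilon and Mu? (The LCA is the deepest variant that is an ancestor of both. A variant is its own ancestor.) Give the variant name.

Answer: Iota

Derivation:
Path from root to Epsilon: Delta -> Iota -> Gamma -> Epsilon
  ancestors of Epsilon: {Delta, Iota, Gamma, Epsilon}
Path from root to Mu: Delta -> Iota -> Mu
  ancestors of Mu: {Delta, Iota, Mu}
Common ancestors: {Delta, Iota}
Walk up from Mu: Mu (not in ancestors of Epsilon), Iota (in ancestors of Epsilon), Delta (in ancestors of Epsilon)
Deepest common ancestor (LCA) = Iota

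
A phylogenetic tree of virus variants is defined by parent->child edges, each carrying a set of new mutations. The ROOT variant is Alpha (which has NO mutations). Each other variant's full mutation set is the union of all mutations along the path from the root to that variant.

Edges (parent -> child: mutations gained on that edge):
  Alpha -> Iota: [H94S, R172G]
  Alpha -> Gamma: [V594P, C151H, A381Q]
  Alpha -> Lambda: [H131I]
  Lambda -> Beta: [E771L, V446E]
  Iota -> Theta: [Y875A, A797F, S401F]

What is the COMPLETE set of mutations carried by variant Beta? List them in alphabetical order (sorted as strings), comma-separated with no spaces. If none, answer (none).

At Alpha: gained [] -> total []
At Lambda: gained ['H131I'] -> total ['H131I']
At Beta: gained ['E771L', 'V446E'] -> total ['E771L', 'H131I', 'V446E']

Answer: E771L,H131I,V446E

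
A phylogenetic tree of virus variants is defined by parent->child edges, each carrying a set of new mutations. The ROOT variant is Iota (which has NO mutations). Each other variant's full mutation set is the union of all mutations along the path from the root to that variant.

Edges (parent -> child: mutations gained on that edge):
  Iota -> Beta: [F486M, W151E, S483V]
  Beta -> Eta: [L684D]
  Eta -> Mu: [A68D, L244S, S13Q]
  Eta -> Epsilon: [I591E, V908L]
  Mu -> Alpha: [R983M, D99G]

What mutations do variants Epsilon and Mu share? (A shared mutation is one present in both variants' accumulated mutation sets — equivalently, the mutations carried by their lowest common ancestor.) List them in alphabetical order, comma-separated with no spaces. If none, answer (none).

Answer: F486M,L684D,S483V,W151E

Derivation:
Accumulating mutations along path to Epsilon:
  At Iota: gained [] -> total []
  At Beta: gained ['F486M', 'W151E', 'S483V'] -> total ['F486M', 'S483V', 'W151E']
  At Eta: gained ['L684D'] -> total ['F486M', 'L684D', 'S483V', 'W151E']
  At Epsilon: gained ['I591E', 'V908L'] -> total ['F486M', 'I591E', 'L684D', 'S483V', 'V908L', 'W151E']
Mutations(Epsilon) = ['F486M', 'I591E', 'L684D', 'S483V', 'V908L', 'W151E']
Accumulating mutations along path to Mu:
  At Iota: gained [] -> total []
  At Beta: gained ['F486M', 'W151E', 'S483V'] -> total ['F486M', 'S483V', 'W151E']
  At Eta: gained ['L684D'] -> total ['F486M', 'L684D', 'S483V', 'W151E']
  At Mu: gained ['A68D', 'L244S', 'S13Q'] -> total ['A68D', 'F486M', 'L244S', 'L684D', 'S13Q', 'S483V', 'W151E']
Mutations(Mu) = ['A68D', 'F486M', 'L244S', 'L684D', 'S13Q', 'S483V', 'W151E']
Intersection: ['F486M', 'I591E', 'L684D', 'S483V', 'V908L', 'W151E'] ∩ ['A68D', 'F486M', 'L244S', 'L684D', 'S13Q', 'S483V', 'W151E'] = ['F486M', 'L684D', 'S483V', 'W151E']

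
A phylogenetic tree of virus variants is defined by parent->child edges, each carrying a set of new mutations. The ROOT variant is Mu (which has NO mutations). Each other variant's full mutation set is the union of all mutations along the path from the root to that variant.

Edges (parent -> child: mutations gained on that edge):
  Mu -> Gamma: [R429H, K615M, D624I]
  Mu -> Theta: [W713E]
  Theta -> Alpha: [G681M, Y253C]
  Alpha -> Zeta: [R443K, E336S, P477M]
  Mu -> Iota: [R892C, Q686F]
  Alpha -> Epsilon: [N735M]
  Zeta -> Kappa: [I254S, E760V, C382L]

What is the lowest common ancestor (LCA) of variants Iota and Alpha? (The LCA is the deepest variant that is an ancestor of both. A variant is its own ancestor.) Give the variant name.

Path from root to Iota: Mu -> Iota
  ancestors of Iota: {Mu, Iota}
Path from root to Alpha: Mu -> Theta -> Alpha
  ancestors of Alpha: {Mu, Theta, Alpha}
Common ancestors: {Mu}
Walk up from Alpha: Alpha (not in ancestors of Iota), Theta (not in ancestors of Iota), Mu (in ancestors of Iota)
Deepest common ancestor (LCA) = Mu

Answer: Mu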